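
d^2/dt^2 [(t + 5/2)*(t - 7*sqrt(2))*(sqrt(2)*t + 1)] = 6*sqrt(2)*t - 26 + 5*sqrt(2)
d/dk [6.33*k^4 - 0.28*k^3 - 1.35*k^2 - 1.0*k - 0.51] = 25.32*k^3 - 0.84*k^2 - 2.7*k - 1.0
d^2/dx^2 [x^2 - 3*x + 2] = 2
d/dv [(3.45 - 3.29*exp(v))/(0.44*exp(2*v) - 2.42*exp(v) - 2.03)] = (1.4476*exp(2*v) - 3.036*exp(v) + 15.0277)*exp(v)/(0.1936*exp(4*v) - 2.1296*exp(3*v) + 4.07*exp(2*v) + 9.8252*exp(v) + 4.1209)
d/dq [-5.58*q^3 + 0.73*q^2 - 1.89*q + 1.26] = -16.74*q^2 + 1.46*q - 1.89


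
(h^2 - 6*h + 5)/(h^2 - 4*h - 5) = (h - 1)/(h + 1)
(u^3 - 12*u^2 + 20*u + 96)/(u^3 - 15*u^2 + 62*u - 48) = (u + 2)/(u - 1)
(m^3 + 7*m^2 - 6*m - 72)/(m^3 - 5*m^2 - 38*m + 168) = (m^2 + m - 12)/(m^2 - 11*m + 28)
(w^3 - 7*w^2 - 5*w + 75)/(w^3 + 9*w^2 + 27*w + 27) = (w^2 - 10*w + 25)/(w^2 + 6*w + 9)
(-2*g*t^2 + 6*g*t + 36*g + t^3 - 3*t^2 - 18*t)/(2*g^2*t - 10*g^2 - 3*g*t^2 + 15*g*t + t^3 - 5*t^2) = (t^2 - 3*t - 18)/(-g*t + 5*g + t^2 - 5*t)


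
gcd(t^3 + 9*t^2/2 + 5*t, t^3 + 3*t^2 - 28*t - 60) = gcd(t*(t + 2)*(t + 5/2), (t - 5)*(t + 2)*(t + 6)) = t + 2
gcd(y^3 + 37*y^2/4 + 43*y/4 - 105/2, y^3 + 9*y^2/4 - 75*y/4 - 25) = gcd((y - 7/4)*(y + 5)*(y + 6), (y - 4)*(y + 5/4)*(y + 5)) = y + 5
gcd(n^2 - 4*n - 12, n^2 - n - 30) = n - 6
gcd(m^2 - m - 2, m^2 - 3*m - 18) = 1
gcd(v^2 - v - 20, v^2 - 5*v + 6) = 1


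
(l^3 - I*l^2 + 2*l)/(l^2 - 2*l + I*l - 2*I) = l*(l - 2*I)/(l - 2)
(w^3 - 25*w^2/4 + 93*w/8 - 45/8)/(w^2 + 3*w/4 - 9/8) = (2*w^2 - 11*w + 15)/(2*w + 3)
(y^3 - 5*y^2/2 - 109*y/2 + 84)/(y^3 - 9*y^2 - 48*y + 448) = (y - 3/2)/(y - 8)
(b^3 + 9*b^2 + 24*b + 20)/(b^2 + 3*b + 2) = (b^2 + 7*b + 10)/(b + 1)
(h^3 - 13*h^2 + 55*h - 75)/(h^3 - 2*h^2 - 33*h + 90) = (h - 5)/(h + 6)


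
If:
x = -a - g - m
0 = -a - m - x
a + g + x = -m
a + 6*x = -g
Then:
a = -6*x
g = 0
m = 5*x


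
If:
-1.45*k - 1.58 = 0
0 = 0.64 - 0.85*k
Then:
No Solution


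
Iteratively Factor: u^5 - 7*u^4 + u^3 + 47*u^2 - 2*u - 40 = (u - 4)*(u^4 - 3*u^3 - 11*u^2 + 3*u + 10) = (u - 5)*(u - 4)*(u^3 + 2*u^2 - u - 2) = (u - 5)*(u - 4)*(u + 2)*(u^2 - 1) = (u - 5)*(u - 4)*(u - 1)*(u + 2)*(u + 1)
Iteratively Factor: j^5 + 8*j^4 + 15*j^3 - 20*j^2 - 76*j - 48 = (j + 1)*(j^4 + 7*j^3 + 8*j^2 - 28*j - 48) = (j + 1)*(j + 3)*(j^3 + 4*j^2 - 4*j - 16) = (j - 2)*(j + 1)*(j + 3)*(j^2 + 6*j + 8) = (j - 2)*(j + 1)*(j + 2)*(j + 3)*(j + 4)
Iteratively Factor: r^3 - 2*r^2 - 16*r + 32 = (r - 2)*(r^2 - 16) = (r - 2)*(r + 4)*(r - 4)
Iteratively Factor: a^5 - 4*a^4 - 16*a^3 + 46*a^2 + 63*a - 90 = (a - 1)*(a^4 - 3*a^3 - 19*a^2 + 27*a + 90) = (a - 1)*(a + 2)*(a^3 - 5*a^2 - 9*a + 45) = (a - 1)*(a + 2)*(a + 3)*(a^2 - 8*a + 15) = (a - 3)*(a - 1)*(a + 2)*(a + 3)*(a - 5)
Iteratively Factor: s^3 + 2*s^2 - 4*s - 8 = (s - 2)*(s^2 + 4*s + 4) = (s - 2)*(s + 2)*(s + 2)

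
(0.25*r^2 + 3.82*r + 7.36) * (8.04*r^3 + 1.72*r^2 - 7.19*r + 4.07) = 2.01*r^5 + 31.1428*r^4 + 63.9473*r^3 - 13.7891*r^2 - 37.371*r + 29.9552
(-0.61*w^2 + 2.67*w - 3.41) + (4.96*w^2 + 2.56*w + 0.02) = 4.35*w^2 + 5.23*w - 3.39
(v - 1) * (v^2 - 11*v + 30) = v^3 - 12*v^2 + 41*v - 30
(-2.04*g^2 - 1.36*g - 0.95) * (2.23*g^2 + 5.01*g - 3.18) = -4.5492*g^4 - 13.2532*g^3 - 2.4449*g^2 - 0.434699999999999*g + 3.021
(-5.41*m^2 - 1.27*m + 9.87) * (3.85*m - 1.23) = -20.8285*m^3 + 1.7648*m^2 + 39.5616*m - 12.1401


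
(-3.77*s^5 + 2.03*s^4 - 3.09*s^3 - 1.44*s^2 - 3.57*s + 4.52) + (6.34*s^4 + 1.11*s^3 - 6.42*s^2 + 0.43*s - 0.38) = -3.77*s^5 + 8.37*s^4 - 1.98*s^3 - 7.86*s^2 - 3.14*s + 4.14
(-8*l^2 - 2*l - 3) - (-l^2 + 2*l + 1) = -7*l^2 - 4*l - 4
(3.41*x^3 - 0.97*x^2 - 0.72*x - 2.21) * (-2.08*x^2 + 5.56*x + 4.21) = -7.0928*x^5 + 20.9772*x^4 + 10.4605*x^3 - 3.4901*x^2 - 15.3188*x - 9.3041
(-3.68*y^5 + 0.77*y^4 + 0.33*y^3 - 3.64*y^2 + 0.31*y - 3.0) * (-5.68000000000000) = 20.9024*y^5 - 4.3736*y^4 - 1.8744*y^3 + 20.6752*y^2 - 1.7608*y + 17.04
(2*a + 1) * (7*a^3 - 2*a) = 14*a^4 + 7*a^3 - 4*a^2 - 2*a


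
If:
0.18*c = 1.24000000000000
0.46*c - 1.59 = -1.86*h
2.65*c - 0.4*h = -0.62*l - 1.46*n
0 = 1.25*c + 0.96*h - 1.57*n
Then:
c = 6.89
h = -0.85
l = -41.69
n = 4.97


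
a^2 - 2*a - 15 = (a - 5)*(a + 3)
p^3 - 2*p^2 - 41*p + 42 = (p - 7)*(p - 1)*(p + 6)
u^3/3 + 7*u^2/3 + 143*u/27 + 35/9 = (u/3 + 1)*(u + 5/3)*(u + 7/3)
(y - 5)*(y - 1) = y^2 - 6*y + 5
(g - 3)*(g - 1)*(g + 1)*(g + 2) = g^4 - g^3 - 7*g^2 + g + 6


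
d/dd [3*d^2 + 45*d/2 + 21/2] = 6*d + 45/2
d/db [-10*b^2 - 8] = -20*b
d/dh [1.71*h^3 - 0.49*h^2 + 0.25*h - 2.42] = 5.13*h^2 - 0.98*h + 0.25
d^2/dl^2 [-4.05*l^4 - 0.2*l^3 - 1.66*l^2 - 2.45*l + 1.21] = -48.6*l^2 - 1.2*l - 3.32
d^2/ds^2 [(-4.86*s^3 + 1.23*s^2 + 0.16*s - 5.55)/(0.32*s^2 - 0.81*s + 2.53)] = (-3.5527136788005e-15*s^4 + 2.16241999999999*s^3 + 50.37282*s^2 - 178.7961*s + 18.10584)/(0.032768*s^6 - 0.248832*s^5 + 1.407072*s^4 - 4.466097*s^3 + 11.124663*s^2 - 15.554187*s + 16.194277)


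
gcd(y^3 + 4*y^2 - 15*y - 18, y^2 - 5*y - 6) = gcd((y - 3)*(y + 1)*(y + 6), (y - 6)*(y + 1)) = y + 1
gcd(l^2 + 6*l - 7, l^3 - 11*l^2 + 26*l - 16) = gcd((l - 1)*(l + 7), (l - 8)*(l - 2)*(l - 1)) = l - 1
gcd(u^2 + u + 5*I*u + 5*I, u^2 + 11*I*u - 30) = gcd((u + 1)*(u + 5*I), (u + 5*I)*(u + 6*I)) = u + 5*I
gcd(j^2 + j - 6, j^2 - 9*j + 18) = 1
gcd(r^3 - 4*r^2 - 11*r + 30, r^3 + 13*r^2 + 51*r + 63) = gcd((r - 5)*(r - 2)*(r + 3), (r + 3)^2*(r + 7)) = r + 3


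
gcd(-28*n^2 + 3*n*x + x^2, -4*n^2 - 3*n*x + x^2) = -4*n + x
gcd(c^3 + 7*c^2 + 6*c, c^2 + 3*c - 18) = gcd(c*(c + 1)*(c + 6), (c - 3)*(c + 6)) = c + 6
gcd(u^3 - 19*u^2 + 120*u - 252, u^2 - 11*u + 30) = u - 6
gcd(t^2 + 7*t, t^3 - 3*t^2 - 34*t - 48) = 1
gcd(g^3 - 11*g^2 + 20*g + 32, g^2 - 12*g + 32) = g^2 - 12*g + 32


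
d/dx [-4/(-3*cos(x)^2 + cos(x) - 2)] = 4*(6*cos(x) - 1)*sin(x)/(3*sin(x)^2 + cos(x) - 5)^2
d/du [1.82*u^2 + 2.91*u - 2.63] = 3.64*u + 2.91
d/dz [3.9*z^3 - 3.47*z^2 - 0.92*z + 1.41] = 11.7*z^2 - 6.94*z - 0.92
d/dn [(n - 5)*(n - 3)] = 2*n - 8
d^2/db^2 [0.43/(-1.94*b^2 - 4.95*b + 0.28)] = (3.236696*b^2 + 8.25858*b - 0.43*(3.88*b + 4.95)*(7.76*b + 9.9) - 0.467152)/(1.94*b^2 + 4.95*b - 0.28)^3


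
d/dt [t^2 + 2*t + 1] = 2*t + 2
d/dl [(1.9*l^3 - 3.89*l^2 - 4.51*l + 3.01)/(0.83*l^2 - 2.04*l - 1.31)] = (1.577*l^4 - 7.752*l^3 + 4.2119*l^2 + 5.1952*l + 12.0485)/(0.6889*l^4 - 3.3864*l^3 + 1.987*l^2 + 5.3448*l + 1.7161)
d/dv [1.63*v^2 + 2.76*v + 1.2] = 3.26*v + 2.76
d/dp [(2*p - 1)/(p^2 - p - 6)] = (-2*p^2 + 2*p - 13)/(p^4 - 2*p^3 - 11*p^2 + 12*p + 36)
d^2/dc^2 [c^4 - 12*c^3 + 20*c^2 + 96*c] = 12*c^2 - 72*c + 40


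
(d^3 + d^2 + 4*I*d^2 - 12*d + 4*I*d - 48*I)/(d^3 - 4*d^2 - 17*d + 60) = (d + 4*I)/(d - 5)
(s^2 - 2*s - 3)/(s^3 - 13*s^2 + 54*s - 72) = (s + 1)/(s^2 - 10*s + 24)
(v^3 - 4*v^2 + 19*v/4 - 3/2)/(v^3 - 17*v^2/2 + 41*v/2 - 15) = (v - 1/2)/(v - 5)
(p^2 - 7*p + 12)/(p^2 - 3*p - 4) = (p - 3)/(p + 1)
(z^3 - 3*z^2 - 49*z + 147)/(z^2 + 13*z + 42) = (z^2 - 10*z + 21)/(z + 6)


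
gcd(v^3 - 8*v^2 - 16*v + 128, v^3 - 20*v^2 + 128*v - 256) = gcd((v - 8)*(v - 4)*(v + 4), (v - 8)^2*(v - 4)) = v^2 - 12*v + 32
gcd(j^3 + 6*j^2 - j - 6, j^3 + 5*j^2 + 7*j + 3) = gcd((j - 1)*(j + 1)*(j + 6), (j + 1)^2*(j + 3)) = j + 1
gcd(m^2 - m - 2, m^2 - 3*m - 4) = m + 1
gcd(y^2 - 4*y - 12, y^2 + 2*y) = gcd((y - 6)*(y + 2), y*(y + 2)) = y + 2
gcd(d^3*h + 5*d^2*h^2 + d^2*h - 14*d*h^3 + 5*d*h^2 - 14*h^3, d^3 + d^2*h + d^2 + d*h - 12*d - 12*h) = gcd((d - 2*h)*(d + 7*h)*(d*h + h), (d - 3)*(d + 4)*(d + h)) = 1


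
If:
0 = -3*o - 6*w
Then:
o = -2*w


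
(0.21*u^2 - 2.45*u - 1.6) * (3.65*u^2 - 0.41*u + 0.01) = 0.7665*u^4 - 9.0286*u^3 - 4.8334*u^2 + 0.6315*u - 0.016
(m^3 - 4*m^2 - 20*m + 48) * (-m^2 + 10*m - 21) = -m^5 + 14*m^4 - 41*m^3 - 164*m^2 + 900*m - 1008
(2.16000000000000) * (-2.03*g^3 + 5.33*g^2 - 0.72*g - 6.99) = -4.3848*g^3 + 11.5128*g^2 - 1.5552*g - 15.0984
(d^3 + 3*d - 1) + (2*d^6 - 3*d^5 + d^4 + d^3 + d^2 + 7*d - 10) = 2*d^6 - 3*d^5 + d^4 + 2*d^3 + d^2 + 10*d - 11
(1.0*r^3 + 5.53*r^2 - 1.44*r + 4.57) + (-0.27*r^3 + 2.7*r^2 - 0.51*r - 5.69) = 0.73*r^3 + 8.23*r^2 - 1.95*r - 1.12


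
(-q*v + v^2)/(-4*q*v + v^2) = (q - v)/(4*q - v)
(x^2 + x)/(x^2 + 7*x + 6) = x/(x + 6)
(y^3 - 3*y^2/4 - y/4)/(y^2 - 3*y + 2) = y*(4*y + 1)/(4*(y - 2))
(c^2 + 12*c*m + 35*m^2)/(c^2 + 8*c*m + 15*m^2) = (c + 7*m)/(c + 3*m)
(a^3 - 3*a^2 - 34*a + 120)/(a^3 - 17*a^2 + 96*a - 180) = (a^2 + 2*a - 24)/(a^2 - 12*a + 36)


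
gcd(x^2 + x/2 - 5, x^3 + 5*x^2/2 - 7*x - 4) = x - 2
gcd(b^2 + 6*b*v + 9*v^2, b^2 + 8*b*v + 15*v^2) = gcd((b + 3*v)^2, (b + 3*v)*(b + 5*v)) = b + 3*v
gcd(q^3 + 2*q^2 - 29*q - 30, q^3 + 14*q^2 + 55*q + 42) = q^2 + 7*q + 6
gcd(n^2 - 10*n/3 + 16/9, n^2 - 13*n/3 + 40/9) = n - 8/3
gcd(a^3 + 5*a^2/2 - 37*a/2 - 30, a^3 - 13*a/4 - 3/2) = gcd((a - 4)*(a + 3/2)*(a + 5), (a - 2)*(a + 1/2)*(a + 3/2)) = a + 3/2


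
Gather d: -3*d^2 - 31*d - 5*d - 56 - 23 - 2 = -3*d^2 - 36*d - 81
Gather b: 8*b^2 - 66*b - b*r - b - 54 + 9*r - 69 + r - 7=8*b^2 + b*(-r - 67) + 10*r - 130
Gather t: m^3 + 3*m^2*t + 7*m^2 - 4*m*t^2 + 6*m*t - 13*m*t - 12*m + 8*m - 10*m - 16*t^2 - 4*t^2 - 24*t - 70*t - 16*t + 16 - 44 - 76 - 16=m^3 + 7*m^2 - 14*m + t^2*(-4*m - 20) + t*(3*m^2 - 7*m - 110) - 120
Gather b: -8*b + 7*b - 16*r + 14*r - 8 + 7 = -b - 2*r - 1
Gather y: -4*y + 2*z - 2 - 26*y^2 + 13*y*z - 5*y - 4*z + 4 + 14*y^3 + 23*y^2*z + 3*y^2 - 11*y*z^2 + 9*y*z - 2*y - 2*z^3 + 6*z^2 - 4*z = 14*y^3 + y^2*(23*z - 23) + y*(-11*z^2 + 22*z - 11) - 2*z^3 + 6*z^2 - 6*z + 2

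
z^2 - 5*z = z*(z - 5)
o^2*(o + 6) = o^3 + 6*o^2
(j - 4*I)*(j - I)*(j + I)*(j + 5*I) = j^4 + I*j^3 + 21*j^2 + I*j + 20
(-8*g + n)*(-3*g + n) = 24*g^2 - 11*g*n + n^2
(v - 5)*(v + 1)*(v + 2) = v^3 - 2*v^2 - 13*v - 10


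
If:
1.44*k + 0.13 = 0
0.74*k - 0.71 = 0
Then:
No Solution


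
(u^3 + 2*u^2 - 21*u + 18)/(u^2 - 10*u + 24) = (u^3 + 2*u^2 - 21*u + 18)/(u^2 - 10*u + 24)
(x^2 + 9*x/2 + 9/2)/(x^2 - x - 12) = (x + 3/2)/(x - 4)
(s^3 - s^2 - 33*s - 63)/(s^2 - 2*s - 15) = (s^2 - 4*s - 21)/(s - 5)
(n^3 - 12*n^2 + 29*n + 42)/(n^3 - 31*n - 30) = (n - 7)/(n + 5)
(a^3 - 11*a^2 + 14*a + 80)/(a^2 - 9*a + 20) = (a^2 - 6*a - 16)/(a - 4)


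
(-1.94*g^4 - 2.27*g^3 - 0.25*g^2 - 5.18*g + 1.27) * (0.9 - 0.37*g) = 0.7178*g^5 - 0.9061*g^4 - 1.9505*g^3 + 1.6916*g^2 - 5.1319*g + 1.143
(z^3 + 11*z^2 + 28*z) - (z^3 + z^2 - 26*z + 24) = 10*z^2 + 54*z - 24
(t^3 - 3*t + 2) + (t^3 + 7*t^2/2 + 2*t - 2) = 2*t^3 + 7*t^2/2 - t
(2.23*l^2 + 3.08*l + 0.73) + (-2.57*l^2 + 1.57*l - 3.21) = -0.34*l^2 + 4.65*l - 2.48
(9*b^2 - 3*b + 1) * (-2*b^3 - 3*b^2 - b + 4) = -18*b^5 - 21*b^4 - 2*b^3 + 36*b^2 - 13*b + 4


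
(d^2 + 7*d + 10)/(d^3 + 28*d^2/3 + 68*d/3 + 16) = 3*(d + 5)/(3*d^2 + 22*d + 24)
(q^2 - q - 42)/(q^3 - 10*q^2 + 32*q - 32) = (q^2 - q - 42)/(q^3 - 10*q^2 + 32*q - 32)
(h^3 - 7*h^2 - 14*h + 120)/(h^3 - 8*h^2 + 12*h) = (h^2 - h - 20)/(h*(h - 2))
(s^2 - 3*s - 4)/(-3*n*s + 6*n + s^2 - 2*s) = (-s^2 + 3*s + 4)/(3*n*s - 6*n - s^2 + 2*s)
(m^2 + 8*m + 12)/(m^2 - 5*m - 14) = (m + 6)/(m - 7)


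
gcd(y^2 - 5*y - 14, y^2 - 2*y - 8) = y + 2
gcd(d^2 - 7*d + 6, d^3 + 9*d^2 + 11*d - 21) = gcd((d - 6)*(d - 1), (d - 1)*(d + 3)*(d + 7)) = d - 1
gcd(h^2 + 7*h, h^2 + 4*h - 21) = h + 7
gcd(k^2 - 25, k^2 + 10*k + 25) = k + 5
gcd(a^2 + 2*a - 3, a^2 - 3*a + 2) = a - 1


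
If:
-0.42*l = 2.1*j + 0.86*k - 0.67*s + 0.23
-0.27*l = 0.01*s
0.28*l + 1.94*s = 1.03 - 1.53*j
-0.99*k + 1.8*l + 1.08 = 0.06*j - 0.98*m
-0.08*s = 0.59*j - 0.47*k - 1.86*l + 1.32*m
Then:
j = -0.55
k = 1.84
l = -0.04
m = 0.79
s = 0.97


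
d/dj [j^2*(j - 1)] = j*(3*j - 2)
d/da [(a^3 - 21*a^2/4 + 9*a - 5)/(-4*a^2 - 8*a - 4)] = (-2*a^3 - 6*a^2 + 39*a - 38)/(8*(a^3 + 3*a^2 + 3*a + 1))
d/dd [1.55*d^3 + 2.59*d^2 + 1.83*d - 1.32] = 4.65*d^2 + 5.18*d + 1.83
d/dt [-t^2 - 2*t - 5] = -2*t - 2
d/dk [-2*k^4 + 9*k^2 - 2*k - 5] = -8*k^3 + 18*k - 2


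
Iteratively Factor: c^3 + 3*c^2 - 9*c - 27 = (c - 3)*(c^2 + 6*c + 9) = (c - 3)*(c + 3)*(c + 3)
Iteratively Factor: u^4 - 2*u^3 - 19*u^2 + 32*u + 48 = (u - 3)*(u^3 + u^2 - 16*u - 16) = (u - 3)*(u + 1)*(u^2 - 16) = (u - 3)*(u + 1)*(u + 4)*(u - 4)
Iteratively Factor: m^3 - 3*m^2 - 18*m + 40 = (m + 4)*(m^2 - 7*m + 10) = (m - 5)*(m + 4)*(m - 2)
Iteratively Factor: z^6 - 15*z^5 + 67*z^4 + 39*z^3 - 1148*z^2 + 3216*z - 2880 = (z - 5)*(z^5 - 10*z^4 + 17*z^3 + 124*z^2 - 528*z + 576) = (z - 5)*(z - 4)*(z^4 - 6*z^3 - 7*z^2 + 96*z - 144) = (z - 5)*(z - 4)*(z - 3)*(z^3 - 3*z^2 - 16*z + 48) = (z - 5)*(z - 4)^2*(z - 3)*(z^2 + z - 12) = (z - 5)*(z - 4)^2*(z - 3)^2*(z + 4)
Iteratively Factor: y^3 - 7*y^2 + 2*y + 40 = (y - 5)*(y^2 - 2*y - 8) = (y - 5)*(y + 2)*(y - 4)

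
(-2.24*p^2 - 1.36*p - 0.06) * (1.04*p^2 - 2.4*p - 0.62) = -2.3296*p^4 + 3.9616*p^3 + 4.5904*p^2 + 0.9872*p + 0.0372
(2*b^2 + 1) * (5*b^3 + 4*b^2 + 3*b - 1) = 10*b^5 + 8*b^4 + 11*b^3 + 2*b^2 + 3*b - 1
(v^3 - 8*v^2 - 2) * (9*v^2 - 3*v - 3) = 9*v^5 - 75*v^4 + 21*v^3 + 6*v^2 + 6*v + 6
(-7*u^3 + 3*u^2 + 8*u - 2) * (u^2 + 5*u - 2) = -7*u^5 - 32*u^4 + 37*u^3 + 32*u^2 - 26*u + 4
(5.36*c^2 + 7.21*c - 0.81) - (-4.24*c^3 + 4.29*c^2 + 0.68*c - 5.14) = 4.24*c^3 + 1.07*c^2 + 6.53*c + 4.33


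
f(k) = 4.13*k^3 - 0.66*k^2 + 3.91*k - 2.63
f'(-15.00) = 2811.46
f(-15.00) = -14148.53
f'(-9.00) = 1019.38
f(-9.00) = -3102.05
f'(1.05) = 16.18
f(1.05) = 5.53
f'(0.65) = 8.29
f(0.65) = 0.77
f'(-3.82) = 189.75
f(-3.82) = -257.42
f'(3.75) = 173.19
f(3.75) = 220.54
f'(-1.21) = 23.65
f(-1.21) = -15.64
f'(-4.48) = 258.50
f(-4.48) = -404.74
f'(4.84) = 287.76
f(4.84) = 469.09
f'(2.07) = 54.27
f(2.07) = 39.27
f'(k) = 12.39*k^2 - 1.32*k + 3.91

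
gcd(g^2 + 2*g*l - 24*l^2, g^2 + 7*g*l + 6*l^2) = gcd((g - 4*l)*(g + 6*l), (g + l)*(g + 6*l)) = g + 6*l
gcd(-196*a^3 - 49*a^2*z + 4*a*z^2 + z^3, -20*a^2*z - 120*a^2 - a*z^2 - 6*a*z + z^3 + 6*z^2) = 4*a + z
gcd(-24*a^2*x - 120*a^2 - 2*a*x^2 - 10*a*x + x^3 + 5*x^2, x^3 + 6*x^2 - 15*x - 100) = x + 5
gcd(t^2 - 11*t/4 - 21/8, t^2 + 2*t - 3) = 1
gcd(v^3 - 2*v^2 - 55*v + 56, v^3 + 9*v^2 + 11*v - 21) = v^2 + 6*v - 7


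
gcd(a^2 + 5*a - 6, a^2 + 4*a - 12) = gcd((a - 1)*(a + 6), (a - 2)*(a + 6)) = a + 6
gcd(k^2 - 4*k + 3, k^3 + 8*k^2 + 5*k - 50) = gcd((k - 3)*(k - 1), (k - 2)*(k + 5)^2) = 1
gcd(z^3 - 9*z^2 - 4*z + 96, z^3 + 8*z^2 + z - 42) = z + 3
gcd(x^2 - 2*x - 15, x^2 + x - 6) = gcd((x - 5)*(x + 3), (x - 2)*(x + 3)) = x + 3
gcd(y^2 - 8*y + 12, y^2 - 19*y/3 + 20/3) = 1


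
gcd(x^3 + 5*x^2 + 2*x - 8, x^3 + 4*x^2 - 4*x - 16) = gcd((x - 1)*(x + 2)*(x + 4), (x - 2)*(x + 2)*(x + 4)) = x^2 + 6*x + 8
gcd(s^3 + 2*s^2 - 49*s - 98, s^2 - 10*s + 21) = s - 7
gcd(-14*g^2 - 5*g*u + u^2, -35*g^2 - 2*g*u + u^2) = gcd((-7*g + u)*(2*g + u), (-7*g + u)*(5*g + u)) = -7*g + u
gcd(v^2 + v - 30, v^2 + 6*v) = v + 6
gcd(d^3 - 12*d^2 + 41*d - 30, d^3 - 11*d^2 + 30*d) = d^2 - 11*d + 30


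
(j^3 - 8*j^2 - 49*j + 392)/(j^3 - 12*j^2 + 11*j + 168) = (j + 7)/(j + 3)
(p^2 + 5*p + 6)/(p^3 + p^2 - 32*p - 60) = (p + 3)/(p^2 - p - 30)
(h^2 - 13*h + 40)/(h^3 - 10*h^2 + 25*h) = (h - 8)/(h*(h - 5))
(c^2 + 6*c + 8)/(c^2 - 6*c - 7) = (c^2 + 6*c + 8)/(c^2 - 6*c - 7)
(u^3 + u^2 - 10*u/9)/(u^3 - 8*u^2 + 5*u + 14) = u*(9*u^2 + 9*u - 10)/(9*(u^3 - 8*u^2 + 5*u + 14))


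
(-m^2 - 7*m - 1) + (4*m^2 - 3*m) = 3*m^2 - 10*m - 1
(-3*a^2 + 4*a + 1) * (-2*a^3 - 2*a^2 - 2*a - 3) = 6*a^5 - 2*a^4 - 4*a^3 - a^2 - 14*a - 3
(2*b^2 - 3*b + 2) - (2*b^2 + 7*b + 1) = 1 - 10*b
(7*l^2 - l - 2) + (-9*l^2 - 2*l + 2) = -2*l^2 - 3*l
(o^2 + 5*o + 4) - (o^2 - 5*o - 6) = 10*o + 10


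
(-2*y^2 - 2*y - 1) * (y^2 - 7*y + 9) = -2*y^4 + 12*y^3 - 5*y^2 - 11*y - 9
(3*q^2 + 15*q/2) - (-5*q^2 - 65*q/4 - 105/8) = 8*q^2 + 95*q/4 + 105/8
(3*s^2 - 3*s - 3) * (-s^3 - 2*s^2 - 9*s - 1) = -3*s^5 - 3*s^4 - 18*s^3 + 30*s^2 + 30*s + 3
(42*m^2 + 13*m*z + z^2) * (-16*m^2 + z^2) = -672*m^4 - 208*m^3*z + 26*m^2*z^2 + 13*m*z^3 + z^4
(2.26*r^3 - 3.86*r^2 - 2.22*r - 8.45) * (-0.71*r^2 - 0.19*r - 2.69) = -1.6046*r^5 + 2.3112*r^4 - 3.7698*r^3 + 16.8047*r^2 + 7.5773*r + 22.7305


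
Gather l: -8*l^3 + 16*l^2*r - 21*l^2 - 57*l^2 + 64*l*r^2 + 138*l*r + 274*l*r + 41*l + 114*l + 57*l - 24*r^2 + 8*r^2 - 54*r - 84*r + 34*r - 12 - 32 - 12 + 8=-8*l^3 + l^2*(16*r - 78) + l*(64*r^2 + 412*r + 212) - 16*r^2 - 104*r - 48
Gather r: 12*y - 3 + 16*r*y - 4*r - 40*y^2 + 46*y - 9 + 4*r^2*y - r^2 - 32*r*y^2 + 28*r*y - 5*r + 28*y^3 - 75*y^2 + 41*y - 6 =r^2*(4*y - 1) + r*(-32*y^2 + 44*y - 9) + 28*y^3 - 115*y^2 + 99*y - 18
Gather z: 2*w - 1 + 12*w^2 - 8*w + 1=12*w^2 - 6*w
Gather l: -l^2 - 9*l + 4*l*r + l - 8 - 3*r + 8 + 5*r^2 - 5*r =-l^2 + l*(4*r - 8) + 5*r^2 - 8*r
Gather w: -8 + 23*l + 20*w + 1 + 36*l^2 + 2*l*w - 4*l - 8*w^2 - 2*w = 36*l^2 + 19*l - 8*w^2 + w*(2*l + 18) - 7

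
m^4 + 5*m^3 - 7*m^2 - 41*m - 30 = (m - 3)*(m + 1)*(m + 2)*(m + 5)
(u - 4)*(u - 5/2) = u^2 - 13*u/2 + 10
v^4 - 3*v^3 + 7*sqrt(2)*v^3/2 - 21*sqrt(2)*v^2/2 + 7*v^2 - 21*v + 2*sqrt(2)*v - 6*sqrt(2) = (v - 3)*(v + sqrt(2)/2)*(v + sqrt(2))*(v + 2*sqrt(2))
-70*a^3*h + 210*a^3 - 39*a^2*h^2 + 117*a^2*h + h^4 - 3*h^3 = (-7*a + h)*(2*a + h)*(5*a + h)*(h - 3)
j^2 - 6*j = j*(j - 6)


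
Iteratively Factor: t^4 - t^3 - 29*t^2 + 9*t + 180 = (t - 5)*(t^3 + 4*t^2 - 9*t - 36) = (t - 5)*(t + 3)*(t^2 + t - 12) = (t - 5)*(t + 3)*(t + 4)*(t - 3)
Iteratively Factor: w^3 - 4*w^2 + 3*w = (w - 1)*(w^2 - 3*w) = (w - 3)*(w - 1)*(w)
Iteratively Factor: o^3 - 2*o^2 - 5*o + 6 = (o + 2)*(o^2 - 4*o + 3) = (o - 3)*(o + 2)*(o - 1)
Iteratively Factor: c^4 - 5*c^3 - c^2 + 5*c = (c - 1)*(c^3 - 4*c^2 - 5*c) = c*(c - 1)*(c^2 - 4*c - 5) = c*(c - 5)*(c - 1)*(c + 1)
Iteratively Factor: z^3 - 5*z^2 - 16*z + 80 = (z - 5)*(z^2 - 16) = (z - 5)*(z + 4)*(z - 4)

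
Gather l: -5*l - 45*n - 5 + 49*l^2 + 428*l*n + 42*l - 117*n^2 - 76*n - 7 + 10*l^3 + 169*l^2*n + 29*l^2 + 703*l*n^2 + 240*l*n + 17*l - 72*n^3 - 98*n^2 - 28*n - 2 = 10*l^3 + l^2*(169*n + 78) + l*(703*n^2 + 668*n + 54) - 72*n^3 - 215*n^2 - 149*n - 14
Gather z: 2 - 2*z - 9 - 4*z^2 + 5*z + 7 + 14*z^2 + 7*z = 10*z^2 + 10*z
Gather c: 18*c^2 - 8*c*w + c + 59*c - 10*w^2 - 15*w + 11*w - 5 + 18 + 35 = 18*c^2 + c*(60 - 8*w) - 10*w^2 - 4*w + 48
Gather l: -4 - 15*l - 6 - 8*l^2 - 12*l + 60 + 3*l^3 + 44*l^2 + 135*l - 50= 3*l^3 + 36*l^2 + 108*l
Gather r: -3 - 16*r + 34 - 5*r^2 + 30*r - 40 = -5*r^2 + 14*r - 9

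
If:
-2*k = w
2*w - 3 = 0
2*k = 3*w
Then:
No Solution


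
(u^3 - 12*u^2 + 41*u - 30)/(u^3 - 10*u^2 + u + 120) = (u^2 - 7*u + 6)/(u^2 - 5*u - 24)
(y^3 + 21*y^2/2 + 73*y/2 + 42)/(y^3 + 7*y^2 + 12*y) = (y + 7/2)/y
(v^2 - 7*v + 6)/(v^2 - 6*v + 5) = (v - 6)/(v - 5)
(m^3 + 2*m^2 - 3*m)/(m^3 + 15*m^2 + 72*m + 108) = m*(m - 1)/(m^2 + 12*m + 36)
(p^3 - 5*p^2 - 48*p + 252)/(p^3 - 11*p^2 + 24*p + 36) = (p + 7)/(p + 1)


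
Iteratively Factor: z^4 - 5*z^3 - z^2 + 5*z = (z + 1)*(z^3 - 6*z^2 + 5*z) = (z - 1)*(z + 1)*(z^2 - 5*z) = z*(z - 1)*(z + 1)*(z - 5)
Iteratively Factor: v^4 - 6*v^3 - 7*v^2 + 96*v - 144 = (v - 3)*(v^3 - 3*v^2 - 16*v + 48) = (v - 3)^2*(v^2 - 16) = (v - 4)*(v - 3)^2*(v + 4)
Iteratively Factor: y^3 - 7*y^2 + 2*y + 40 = (y + 2)*(y^2 - 9*y + 20) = (y - 5)*(y + 2)*(y - 4)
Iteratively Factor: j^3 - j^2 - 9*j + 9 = (j - 1)*(j^2 - 9) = (j - 1)*(j + 3)*(j - 3)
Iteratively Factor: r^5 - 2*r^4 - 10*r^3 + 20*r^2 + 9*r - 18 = (r - 1)*(r^4 - r^3 - 11*r^2 + 9*r + 18) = (r - 3)*(r - 1)*(r^3 + 2*r^2 - 5*r - 6) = (r - 3)*(r - 2)*(r - 1)*(r^2 + 4*r + 3) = (r - 3)*(r - 2)*(r - 1)*(r + 1)*(r + 3)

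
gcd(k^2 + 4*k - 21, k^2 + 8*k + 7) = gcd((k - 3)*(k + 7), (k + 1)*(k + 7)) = k + 7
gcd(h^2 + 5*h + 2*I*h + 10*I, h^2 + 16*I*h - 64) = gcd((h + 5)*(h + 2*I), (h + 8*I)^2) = 1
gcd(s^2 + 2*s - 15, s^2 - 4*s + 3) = s - 3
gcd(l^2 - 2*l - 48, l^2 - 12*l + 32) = l - 8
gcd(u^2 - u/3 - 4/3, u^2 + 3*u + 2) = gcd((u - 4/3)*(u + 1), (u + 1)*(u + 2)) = u + 1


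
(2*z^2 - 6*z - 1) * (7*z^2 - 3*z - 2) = 14*z^4 - 48*z^3 + 7*z^2 + 15*z + 2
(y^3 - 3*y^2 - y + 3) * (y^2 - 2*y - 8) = y^5 - 5*y^4 - 3*y^3 + 29*y^2 + 2*y - 24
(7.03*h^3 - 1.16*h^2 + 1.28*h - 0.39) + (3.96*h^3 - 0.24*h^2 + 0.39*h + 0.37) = 10.99*h^3 - 1.4*h^2 + 1.67*h - 0.02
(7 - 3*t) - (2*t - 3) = 10 - 5*t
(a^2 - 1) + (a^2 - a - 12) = 2*a^2 - a - 13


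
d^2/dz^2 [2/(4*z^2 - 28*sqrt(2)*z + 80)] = (-z^2 + 7*sqrt(2)*z + (2*z - 7*sqrt(2))^2 - 20)/(z^2 - 7*sqrt(2)*z + 20)^3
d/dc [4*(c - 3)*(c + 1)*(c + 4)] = 12*c^2 + 16*c - 44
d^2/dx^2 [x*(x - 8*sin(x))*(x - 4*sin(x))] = 12*x^2*sin(x) - 48*x*cos(x) + 64*x*cos(2*x) + 6*x - 24*sin(x) + 64*sin(2*x)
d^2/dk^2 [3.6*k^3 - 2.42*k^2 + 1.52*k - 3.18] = 21.6*k - 4.84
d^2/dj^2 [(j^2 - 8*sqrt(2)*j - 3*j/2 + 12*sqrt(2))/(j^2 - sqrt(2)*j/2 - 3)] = 6*(-10*sqrt(2)*j^3 - 2*j^3 + 12*j^2 + 48*sqrt(2)*j^2 - 96*sqrt(2)*j - 66*j + 44 + 59*sqrt(2))/(4*j^6 - 6*sqrt(2)*j^5 - 30*j^4 + 35*sqrt(2)*j^3 + 90*j^2 - 54*sqrt(2)*j - 108)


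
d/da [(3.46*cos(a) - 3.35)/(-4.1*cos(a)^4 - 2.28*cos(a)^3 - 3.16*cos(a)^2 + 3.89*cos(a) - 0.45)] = (-42.558*cos(a)^4 + 39.1624*cos(a)^3 + 11.9804*cos(a)^2 + 21.172*cos(a) - 11.4745)*sin(a)/(16.81*cos(a)^8 + 18.696*cos(a)^7 + 31.1104*cos(a)^6 - 17.4884*cos(a)^5 - 4.0628*cos(a)^4 - 22.5328*cos(a)^3 + 17.9761*cos(a)^2 - 3.501*cos(a) + 0.2025)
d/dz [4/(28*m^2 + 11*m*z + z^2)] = 4*(-11*m - 2*z)/(28*m^2 + 11*m*z + z^2)^2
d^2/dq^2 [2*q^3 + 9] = 12*q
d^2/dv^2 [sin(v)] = -sin(v)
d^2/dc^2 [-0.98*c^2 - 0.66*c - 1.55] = -1.96000000000000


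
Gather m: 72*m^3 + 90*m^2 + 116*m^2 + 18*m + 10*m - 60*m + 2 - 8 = 72*m^3 + 206*m^2 - 32*m - 6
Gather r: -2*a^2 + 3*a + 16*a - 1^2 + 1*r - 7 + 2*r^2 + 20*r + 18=-2*a^2 + 19*a + 2*r^2 + 21*r + 10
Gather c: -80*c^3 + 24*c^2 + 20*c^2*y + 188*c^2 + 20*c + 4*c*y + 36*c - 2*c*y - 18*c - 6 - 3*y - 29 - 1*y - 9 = -80*c^3 + c^2*(20*y + 212) + c*(2*y + 38) - 4*y - 44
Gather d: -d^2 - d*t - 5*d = -d^2 + d*(-t - 5)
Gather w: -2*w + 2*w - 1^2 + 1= 0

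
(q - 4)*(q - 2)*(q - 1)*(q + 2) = q^4 - 5*q^3 + 20*q - 16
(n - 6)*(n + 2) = n^2 - 4*n - 12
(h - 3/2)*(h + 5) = h^2 + 7*h/2 - 15/2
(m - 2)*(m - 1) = m^2 - 3*m + 2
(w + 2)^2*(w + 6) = w^3 + 10*w^2 + 28*w + 24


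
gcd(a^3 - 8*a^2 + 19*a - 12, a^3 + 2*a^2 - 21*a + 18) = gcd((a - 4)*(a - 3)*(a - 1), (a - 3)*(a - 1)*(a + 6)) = a^2 - 4*a + 3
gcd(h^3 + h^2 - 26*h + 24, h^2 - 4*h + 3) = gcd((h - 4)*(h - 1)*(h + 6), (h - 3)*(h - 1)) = h - 1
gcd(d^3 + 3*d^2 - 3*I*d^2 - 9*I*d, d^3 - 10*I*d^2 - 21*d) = d^2 - 3*I*d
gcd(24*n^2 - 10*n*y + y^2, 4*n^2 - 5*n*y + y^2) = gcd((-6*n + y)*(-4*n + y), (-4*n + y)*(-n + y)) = -4*n + y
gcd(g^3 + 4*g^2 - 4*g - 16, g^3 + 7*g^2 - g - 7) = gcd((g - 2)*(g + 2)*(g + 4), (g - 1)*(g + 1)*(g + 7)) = 1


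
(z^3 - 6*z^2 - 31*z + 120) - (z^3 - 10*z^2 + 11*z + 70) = 4*z^2 - 42*z + 50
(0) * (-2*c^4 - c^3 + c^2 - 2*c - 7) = 0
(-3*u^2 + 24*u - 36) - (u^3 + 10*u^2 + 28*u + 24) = -u^3 - 13*u^2 - 4*u - 60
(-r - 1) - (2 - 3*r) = 2*r - 3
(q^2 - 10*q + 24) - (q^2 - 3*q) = 24 - 7*q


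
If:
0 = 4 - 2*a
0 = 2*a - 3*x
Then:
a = 2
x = 4/3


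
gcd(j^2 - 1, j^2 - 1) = j^2 - 1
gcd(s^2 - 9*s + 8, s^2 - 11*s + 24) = s - 8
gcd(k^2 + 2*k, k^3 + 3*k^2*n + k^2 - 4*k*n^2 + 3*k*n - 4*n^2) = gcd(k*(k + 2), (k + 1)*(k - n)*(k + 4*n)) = 1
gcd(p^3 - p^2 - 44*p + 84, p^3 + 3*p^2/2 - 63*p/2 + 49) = p^2 + 5*p - 14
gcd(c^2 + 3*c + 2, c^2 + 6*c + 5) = c + 1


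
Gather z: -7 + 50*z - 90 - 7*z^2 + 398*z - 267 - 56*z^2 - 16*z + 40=-63*z^2 + 432*z - 324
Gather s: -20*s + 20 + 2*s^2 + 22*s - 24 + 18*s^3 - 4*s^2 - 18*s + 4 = 18*s^3 - 2*s^2 - 16*s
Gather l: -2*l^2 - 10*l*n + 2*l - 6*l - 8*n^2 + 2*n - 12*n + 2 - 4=-2*l^2 + l*(-10*n - 4) - 8*n^2 - 10*n - 2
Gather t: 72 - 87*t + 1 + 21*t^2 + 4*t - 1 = 21*t^2 - 83*t + 72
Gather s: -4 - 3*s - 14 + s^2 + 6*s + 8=s^2 + 3*s - 10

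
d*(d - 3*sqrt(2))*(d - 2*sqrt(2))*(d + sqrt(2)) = d^4 - 4*sqrt(2)*d^3 + 2*d^2 + 12*sqrt(2)*d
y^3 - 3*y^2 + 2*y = y*(y - 2)*(y - 1)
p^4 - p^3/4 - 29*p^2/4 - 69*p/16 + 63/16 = (p - 3)*(p - 1/2)*(p + 3/2)*(p + 7/4)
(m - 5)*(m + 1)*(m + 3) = m^3 - m^2 - 17*m - 15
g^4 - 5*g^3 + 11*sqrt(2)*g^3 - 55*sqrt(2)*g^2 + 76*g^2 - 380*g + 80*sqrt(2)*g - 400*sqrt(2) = (g - 5)*(g + 2*sqrt(2))*(g + 4*sqrt(2))*(g + 5*sqrt(2))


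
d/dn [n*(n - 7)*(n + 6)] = 3*n^2 - 2*n - 42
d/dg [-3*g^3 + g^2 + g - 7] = -9*g^2 + 2*g + 1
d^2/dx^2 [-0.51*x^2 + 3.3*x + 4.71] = -1.02000000000000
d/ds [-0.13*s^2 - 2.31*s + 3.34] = -0.26*s - 2.31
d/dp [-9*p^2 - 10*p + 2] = -18*p - 10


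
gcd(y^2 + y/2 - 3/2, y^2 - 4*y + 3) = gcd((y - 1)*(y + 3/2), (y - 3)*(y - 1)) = y - 1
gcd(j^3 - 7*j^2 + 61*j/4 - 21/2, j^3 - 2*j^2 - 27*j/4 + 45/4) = j - 3/2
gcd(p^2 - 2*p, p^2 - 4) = p - 2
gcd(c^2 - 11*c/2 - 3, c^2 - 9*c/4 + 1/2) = 1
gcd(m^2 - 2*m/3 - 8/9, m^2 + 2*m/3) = m + 2/3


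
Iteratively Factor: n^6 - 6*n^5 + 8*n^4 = (n)*(n^5 - 6*n^4 + 8*n^3) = n*(n - 4)*(n^4 - 2*n^3) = n^2*(n - 4)*(n^3 - 2*n^2) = n^3*(n - 4)*(n^2 - 2*n) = n^4*(n - 4)*(n - 2)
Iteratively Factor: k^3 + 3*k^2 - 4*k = (k)*(k^2 + 3*k - 4) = k*(k + 4)*(k - 1)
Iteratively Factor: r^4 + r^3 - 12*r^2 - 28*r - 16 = (r + 1)*(r^3 - 12*r - 16) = (r - 4)*(r + 1)*(r^2 + 4*r + 4) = (r - 4)*(r + 1)*(r + 2)*(r + 2)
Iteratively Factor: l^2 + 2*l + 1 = (l + 1)*(l + 1)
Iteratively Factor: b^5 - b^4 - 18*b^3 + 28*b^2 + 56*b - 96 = (b + 2)*(b^4 - 3*b^3 - 12*b^2 + 52*b - 48) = (b + 2)*(b + 4)*(b^3 - 7*b^2 + 16*b - 12) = (b - 3)*(b + 2)*(b + 4)*(b^2 - 4*b + 4) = (b - 3)*(b - 2)*(b + 2)*(b + 4)*(b - 2)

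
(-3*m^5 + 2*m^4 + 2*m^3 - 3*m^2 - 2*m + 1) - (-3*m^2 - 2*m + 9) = -3*m^5 + 2*m^4 + 2*m^3 - 8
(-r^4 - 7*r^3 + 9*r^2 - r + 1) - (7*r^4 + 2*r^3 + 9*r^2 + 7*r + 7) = -8*r^4 - 9*r^3 - 8*r - 6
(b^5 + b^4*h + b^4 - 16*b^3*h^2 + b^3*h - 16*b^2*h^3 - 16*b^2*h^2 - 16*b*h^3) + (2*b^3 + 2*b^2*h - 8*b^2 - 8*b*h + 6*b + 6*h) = b^5 + b^4*h + b^4 - 16*b^3*h^2 + b^3*h + 2*b^3 - 16*b^2*h^3 - 16*b^2*h^2 + 2*b^2*h - 8*b^2 - 16*b*h^3 - 8*b*h + 6*b + 6*h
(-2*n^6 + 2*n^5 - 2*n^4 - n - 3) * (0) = 0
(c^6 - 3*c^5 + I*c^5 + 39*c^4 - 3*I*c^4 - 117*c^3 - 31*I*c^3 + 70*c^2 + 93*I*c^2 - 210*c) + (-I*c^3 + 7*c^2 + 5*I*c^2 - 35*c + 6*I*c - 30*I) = c^6 - 3*c^5 + I*c^5 + 39*c^4 - 3*I*c^4 - 117*c^3 - 32*I*c^3 + 77*c^2 + 98*I*c^2 - 245*c + 6*I*c - 30*I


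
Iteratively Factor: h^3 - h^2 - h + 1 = (h - 1)*(h^2 - 1) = (h - 1)^2*(h + 1)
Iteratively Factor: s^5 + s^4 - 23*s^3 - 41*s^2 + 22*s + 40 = (s - 1)*(s^4 + 2*s^3 - 21*s^2 - 62*s - 40) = (s - 1)*(s + 4)*(s^3 - 2*s^2 - 13*s - 10) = (s - 1)*(s + 1)*(s + 4)*(s^2 - 3*s - 10) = (s - 1)*(s + 1)*(s + 2)*(s + 4)*(s - 5)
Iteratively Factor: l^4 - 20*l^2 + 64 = (l - 4)*(l^3 + 4*l^2 - 4*l - 16) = (l - 4)*(l - 2)*(l^2 + 6*l + 8) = (l - 4)*(l - 2)*(l + 4)*(l + 2)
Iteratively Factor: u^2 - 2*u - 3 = (u - 3)*(u + 1)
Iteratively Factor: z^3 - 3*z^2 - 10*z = (z)*(z^2 - 3*z - 10) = z*(z - 5)*(z + 2)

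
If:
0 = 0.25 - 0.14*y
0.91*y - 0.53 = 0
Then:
No Solution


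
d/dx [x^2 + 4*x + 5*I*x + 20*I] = 2*x + 4 + 5*I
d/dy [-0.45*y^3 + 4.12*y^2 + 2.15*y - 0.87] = -1.35*y^2 + 8.24*y + 2.15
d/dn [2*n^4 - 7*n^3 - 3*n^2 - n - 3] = 8*n^3 - 21*n^2 - 6*n - 1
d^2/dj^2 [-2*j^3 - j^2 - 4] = -12*j - 2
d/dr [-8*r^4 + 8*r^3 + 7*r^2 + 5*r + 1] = -32*r^3 + 24*r^2 + 14*r + 5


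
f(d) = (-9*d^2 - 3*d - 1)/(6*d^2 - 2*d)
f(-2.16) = -1.13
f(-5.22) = -1.33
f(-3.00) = -1.22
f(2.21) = -2.07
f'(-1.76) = 0.18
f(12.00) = -1.59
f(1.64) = -2.34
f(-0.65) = -0.74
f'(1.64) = 0.69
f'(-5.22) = 0.03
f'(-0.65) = 0.37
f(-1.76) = -1.07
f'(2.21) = 0.32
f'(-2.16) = 0.13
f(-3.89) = -1.27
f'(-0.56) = 0.29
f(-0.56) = -0.71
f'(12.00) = 0.01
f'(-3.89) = 0.05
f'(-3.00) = 0.08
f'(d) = (2 - 12*d)*(-9*d^2 - 3*d - 1)/(6*d^2 - 2*d)^2 + (-18*d - 3)/(6*d^2 - 2*d)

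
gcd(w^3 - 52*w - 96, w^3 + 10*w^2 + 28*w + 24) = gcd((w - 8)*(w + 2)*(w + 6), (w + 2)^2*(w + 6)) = w^2 + 8*w + 12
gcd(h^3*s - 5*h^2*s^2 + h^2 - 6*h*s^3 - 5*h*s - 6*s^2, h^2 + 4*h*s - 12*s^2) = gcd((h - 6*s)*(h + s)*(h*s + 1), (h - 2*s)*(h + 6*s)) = 1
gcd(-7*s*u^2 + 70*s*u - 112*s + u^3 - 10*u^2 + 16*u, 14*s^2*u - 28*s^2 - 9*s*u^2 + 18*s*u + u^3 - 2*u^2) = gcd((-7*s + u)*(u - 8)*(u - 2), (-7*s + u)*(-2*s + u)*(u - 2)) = 7*s*u - 14*s - u^2 + 2*u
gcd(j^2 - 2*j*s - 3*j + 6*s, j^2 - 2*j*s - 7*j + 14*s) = -j + 2*s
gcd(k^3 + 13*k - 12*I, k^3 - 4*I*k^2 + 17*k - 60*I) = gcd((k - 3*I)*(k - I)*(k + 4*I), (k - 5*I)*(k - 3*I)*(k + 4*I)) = k^2 + I*k + 12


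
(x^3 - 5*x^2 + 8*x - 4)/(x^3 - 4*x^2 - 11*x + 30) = (x^2 - 3*x + 2)/(x^2 - 2*x - 15)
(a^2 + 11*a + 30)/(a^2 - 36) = (a + 5)/(a - 6)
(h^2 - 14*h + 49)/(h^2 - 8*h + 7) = (h - 7)/(h - 1)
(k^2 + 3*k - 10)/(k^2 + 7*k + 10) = (k - 2)/(k + 2)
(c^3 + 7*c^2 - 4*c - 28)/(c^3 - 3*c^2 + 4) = (c^2 + 9*c + 14)/(c^2 - c - 2)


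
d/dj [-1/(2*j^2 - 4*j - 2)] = (j - 1)/(-j^2 + 2*j + 1)^2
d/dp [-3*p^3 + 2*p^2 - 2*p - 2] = -9*p^2 + 4*p - 2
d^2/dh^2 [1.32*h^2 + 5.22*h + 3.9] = 2.64000000000000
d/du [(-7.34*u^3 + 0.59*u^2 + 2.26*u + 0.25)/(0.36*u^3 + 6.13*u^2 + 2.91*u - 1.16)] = (8.88178419700125e-16*u^5 - 45.2066*u^4 - 44.346*u^3 + 13.1363*u^2 - 4.4338*u - 3.3491)/(0.1296*u^6 + 4.4136*u^5 + 39.6721*u^4 + 34.8414*u^3 - 5.7535*u^2 - 6.7512*u + 1.3456)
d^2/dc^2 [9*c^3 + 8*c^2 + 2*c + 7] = 54*c + 16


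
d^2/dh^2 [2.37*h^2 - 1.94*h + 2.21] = 4.74000000000000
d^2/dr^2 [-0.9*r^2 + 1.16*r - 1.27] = -1.80000000000000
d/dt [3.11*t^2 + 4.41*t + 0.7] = 6.22*t + 4.41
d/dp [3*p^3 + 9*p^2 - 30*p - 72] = 9*p^2 + 18*p - 30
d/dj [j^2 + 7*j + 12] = 2*j + 7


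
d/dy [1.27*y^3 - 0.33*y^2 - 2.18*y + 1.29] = 3.81*y^2 - 0.66*y - 2.18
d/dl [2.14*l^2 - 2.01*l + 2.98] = 4.28*l - 2.01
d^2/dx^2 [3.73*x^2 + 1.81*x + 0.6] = 7.46000000000000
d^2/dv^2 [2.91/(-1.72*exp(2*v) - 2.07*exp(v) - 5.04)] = (-2.91*(3.44*exp(v) + 2.07)*(6.88*exp(v) + 4.14)*exp(v) + (20.0208*exp(v) + 6.0237)*(1.72*exp(2*v) + 2.07*exp(v) + 5.04))*exp(v)/(1.72*exp(2*v) + 2.07*exp(v) + 5.04)^3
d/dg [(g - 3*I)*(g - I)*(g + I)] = 3*g^2 - 6*I*g + 1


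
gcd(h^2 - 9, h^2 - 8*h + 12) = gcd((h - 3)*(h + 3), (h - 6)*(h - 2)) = 1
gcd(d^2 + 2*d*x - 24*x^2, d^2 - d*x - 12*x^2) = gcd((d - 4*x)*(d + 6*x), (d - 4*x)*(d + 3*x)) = -d + 4*x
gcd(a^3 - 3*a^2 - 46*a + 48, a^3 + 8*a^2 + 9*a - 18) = a^2 + 5*a - 6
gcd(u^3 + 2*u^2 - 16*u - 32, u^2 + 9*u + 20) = u + 4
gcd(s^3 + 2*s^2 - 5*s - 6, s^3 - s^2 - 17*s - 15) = s^2 + 4*s + 3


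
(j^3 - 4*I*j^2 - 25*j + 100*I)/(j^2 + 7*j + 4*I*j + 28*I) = (j^3 - 4*I*j^2 - 25*j + 100*I)/(j^2 + j*(7 + 4*I) + 28*I)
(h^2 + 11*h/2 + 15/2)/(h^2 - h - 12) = (h + 5/2)/(h - 4)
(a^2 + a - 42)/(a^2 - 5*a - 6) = (a + 7)/(a + 1)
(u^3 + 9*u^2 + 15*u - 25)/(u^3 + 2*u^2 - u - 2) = (u^2 + 10*u + 25)/(u^2 + 3*u + 2)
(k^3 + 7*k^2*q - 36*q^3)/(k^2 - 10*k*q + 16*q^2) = (-k^2 - 9*k*q - 18*q^2)/(-k + 8*q)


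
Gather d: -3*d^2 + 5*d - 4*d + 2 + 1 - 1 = -3*d^2 + d + 2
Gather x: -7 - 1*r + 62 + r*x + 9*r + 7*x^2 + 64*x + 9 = 8*r + 7*x^2 + x*(r + 64) + 64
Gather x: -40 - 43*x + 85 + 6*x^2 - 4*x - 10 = 6*x^2 - 47*x + 35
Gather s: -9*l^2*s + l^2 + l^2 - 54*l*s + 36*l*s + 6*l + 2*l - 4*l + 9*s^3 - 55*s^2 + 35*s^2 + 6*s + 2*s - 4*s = 2*l^2 + 4*l + 9*s^3 - 20*s^2 + s*(-9*l^2 - 18*l + 4)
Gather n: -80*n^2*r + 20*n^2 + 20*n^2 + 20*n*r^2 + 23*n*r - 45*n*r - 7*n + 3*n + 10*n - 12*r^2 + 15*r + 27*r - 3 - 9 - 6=n^2*(40 - 80*r) + n*(20*r^2 - 22*r + 6) - 12*r^2 + 42*r - 18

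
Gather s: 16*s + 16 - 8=16*s + 8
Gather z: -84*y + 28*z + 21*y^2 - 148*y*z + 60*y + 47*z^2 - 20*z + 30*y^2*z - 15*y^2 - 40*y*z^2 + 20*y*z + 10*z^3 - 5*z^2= 6*y^2 - 24*y + 10*z^3 + z^2*(42 - 40*y) + z*(30*y^2 - 128*y + 8)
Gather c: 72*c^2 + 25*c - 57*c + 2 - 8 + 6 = 72*c^2 - 32*c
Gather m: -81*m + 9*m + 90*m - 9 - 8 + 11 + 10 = 18*m + 4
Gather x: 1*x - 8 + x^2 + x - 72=x^2 + 2*x - 80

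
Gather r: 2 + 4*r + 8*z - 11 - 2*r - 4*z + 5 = 2*r + 4*z - 4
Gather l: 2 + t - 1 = t + 1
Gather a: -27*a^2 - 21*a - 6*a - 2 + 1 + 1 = -27*a^2 - 27*a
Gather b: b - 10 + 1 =b - 9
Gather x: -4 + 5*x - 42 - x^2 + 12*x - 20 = -x^2 + 17*x - 66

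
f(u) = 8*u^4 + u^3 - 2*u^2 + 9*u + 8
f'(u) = 32*u^3 + 3*u^2 - 4*u + 9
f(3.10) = 785.29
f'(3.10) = 978.74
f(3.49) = 1244.40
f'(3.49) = 1391.85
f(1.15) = 31.22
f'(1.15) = 57.04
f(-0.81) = 2.31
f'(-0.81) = -2.80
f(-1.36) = 16.91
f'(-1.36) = -60.51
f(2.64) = 424.82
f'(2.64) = 608.14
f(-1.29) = 13.07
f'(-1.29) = -49.54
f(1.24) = 36.91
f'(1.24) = 69.66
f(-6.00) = 10034.00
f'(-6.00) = -6771.00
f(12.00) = 167444.00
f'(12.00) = 55689.00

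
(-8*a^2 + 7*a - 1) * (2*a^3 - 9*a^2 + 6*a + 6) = -16*a^5 + 86*a^4 - 113*a^3 + 3*a^2 + 36*a - 6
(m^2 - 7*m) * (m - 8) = m^3 - 15*m^2 + 56*m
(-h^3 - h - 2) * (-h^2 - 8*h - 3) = h^5 + 8*h^4 + 4*h^3 + 10*h^2 + 19*h + 6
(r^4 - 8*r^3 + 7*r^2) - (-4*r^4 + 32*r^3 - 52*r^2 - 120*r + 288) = 5*r^4 - 40*r^3 + 59*r^2 + 120*r - 288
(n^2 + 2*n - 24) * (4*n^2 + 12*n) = 4*n^4 + 20*n^3 - 72*n^2 - 288*n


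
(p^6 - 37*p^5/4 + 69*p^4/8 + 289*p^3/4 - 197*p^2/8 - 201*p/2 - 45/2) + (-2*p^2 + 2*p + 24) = p^6 - 37*p^5/4 + 69*p^4/8 + 289*p^3/4 - 213*p^2/8 - 197*p/2 + 3/2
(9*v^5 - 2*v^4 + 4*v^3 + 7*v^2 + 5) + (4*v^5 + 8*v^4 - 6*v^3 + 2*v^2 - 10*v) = 13*v^5 + 6*v^4 - 2*v^3 + 9*v^2 - 10*v + 5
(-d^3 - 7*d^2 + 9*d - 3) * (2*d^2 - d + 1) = -2*d^5 - 13*d^4 + 24*d^3 - 22*d^2 + 12*d - 3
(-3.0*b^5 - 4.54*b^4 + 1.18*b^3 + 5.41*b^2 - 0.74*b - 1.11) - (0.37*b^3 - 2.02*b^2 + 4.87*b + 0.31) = -3.0*b^5 - 4.54*b^4 + 0.81*b^3 + 7.43*b^2 - 5.61*b - 1.42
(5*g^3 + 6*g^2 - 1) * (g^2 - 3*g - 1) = 5*g^5 - 9*g^4 - 23*g^3 - 7*g^2 + 3*g + 1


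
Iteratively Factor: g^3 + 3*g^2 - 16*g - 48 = (g + 4)*(g^2 - g - 12) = (g + 3)*(g + 4)*(g - 4)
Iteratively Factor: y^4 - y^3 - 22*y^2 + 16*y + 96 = (y - 4)*(y^3 + 3*y^2 - 10*y - 24) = (y - 4)*(y + 2)*(y^2 + y - 12) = (y - 4)*(y - 3)*(y + 2)*(y + 4)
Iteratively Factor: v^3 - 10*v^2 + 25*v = (v - 5)*(v^2 - 5*v) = v*(v - 5)*(v - 5)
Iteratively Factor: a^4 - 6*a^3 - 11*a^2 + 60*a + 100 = (a + 2)*(a^3 - 8*a^2 + 5*a + 50) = (a + 2)^2*(a^2 - 10*a + 25) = (a - 5)*(a + 2)^2*(a - 5)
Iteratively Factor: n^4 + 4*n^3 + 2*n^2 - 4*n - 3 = (n - 1)*(n^3 + 5*n^2 + 7*n + 3) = (n - 1)*(n + 1)*(n^2 + 4*n + 3) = (n - 1)*(n + 1)^2*(n + 3)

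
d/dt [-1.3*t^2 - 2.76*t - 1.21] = -2.6*t - 2.76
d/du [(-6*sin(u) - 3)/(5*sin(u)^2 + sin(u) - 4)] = 3*(10*sin(u)^2 + 10*sin(u) + 9)*cos(u)/(5*sin(u)^2 + sin(u) - 4)^2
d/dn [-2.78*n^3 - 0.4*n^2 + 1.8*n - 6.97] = -8.34*n^2 - 0.8*n + 1.8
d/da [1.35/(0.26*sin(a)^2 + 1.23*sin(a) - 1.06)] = -(0.702*sin(a) + 1.6605)*cos(a)/(0.26*sin(a)^2 + 1.23*sin(a) - 1.06)^2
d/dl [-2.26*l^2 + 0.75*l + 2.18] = 0.75 - 4.52*l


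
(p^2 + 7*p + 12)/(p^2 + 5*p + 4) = (p + 3)/(p + 1)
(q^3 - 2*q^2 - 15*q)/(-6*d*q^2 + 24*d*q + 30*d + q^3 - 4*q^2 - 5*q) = q*(q + 3)/(-6*d*q - 6*d + q^2 + q)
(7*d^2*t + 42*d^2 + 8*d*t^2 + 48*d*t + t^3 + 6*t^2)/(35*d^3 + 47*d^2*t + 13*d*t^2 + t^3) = (t + 6)/(5*d + t)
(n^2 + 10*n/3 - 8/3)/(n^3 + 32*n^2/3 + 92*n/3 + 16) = (3*n - 2)/(3*n^2 + 20*n + 12)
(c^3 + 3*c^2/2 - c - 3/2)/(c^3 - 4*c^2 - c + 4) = (c + 3/2)/(c - 4)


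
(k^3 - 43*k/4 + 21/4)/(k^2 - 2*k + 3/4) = (2*k^2 + k - 21)/(2*k - 3)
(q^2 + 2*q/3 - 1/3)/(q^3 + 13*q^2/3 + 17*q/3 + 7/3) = (3*q - 1)/(3*q^2 + 10*q + 7)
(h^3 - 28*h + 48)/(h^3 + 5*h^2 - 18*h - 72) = (h - 2)/(h + 3)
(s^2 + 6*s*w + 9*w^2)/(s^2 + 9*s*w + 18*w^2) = (s + 3*w)/(s + 6*w)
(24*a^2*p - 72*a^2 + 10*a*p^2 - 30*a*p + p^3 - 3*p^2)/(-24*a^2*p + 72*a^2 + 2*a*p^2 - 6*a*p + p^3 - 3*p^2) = (4*a + p)/(-4*a + p)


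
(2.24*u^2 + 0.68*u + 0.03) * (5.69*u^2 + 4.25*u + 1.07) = 12.7456*u^4 + 13.3892*u^3 + 5.4575*u^2 + 0.8551*u + 0.0321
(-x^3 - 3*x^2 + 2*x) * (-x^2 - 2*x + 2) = x^5 + 5*x^4 + 2*x^3 - 10*x^2 + 4*x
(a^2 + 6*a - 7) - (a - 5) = a^2 + 5*a - 2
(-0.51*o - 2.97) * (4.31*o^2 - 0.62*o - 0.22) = -2.1981*o^3 - 12.4845*o^2 + 1.9536*o + 0.6534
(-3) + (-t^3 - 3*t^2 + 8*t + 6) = -t^3 - 3*t^2 + 8*t + 3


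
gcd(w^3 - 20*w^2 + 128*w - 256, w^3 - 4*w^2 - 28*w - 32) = w - 8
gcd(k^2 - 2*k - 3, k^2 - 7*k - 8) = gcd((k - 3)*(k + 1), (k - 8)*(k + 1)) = k + 1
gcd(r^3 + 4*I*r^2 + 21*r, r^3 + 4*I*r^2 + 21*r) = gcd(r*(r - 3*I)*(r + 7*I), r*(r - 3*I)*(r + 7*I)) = r^3 + 4*I*r^2 + 21*r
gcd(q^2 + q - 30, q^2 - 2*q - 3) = 1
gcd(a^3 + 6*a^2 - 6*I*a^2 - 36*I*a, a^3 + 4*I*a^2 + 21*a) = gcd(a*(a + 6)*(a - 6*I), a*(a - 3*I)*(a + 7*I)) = a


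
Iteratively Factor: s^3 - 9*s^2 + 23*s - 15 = (s - 3)*(s^2 - 6*s + 5) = (s - 5)*(s - 3)*(s - 1)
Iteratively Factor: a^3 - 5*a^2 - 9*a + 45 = (a + 3)*(a^2 - 8*a + 15) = (a - 5)*(a + 3)*(a - 3)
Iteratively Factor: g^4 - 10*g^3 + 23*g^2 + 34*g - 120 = (g - 3)*(g^3 - 7*g^2 + 2*g + 40) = (g - 3)*(g + 2)*(g^2 - 9*g + 20) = (g - 4)*(g - 3)*(g + 2)*(g - 5)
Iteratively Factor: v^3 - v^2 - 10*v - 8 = (v + 1)*(v^2 - 2*v - 8) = (v - 4)*(v + 1)*(v + 2)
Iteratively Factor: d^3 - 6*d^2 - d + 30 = (d - 3)*(d^2 - 3*d - 10) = (d - 5)*(d - 3)*(d + 2)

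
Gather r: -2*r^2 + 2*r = -2*r^2 + 2*r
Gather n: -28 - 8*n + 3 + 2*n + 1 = -6*n - 24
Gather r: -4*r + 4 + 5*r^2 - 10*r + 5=5*r^2 - 14*r + 9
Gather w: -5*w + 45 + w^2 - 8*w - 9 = w^2 - 13*w + 36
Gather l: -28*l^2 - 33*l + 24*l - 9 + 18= -28*l^2 - 9*l + 9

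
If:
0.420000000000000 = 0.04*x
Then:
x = 10.50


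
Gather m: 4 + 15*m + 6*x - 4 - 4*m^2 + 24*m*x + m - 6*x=-4*m^2 + m*(24*x + 16)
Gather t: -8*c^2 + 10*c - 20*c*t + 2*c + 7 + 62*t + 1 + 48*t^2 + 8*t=-8*c^2 + 12*c + 48*t^2 + t*(70 - 20*c) + 8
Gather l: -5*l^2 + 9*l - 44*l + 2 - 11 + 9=-5*l^2 - 35*l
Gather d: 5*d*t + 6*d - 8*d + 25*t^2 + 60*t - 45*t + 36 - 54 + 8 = d*(5*t - 2) + 25*t^2 + 15*t - 10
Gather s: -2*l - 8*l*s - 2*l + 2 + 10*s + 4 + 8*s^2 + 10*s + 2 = -4*l + 8*s^2 + s*(20 - 8*l) + 8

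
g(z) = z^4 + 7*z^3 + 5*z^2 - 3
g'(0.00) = 0.00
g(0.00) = -3.00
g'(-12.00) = -4008.00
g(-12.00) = 9357.00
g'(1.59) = 85.07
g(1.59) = 44.17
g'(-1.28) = 13.22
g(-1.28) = -6.80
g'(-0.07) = -0.60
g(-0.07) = -2.98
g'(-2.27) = 38.72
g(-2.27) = -32.56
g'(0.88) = 27.79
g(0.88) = 6.24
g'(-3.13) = 51.78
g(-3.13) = -72.69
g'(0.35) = 6.24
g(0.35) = -2.07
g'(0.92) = 30.09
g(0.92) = 7.40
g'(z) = 4*z^3 + 21*z^2 + 10*z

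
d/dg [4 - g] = -1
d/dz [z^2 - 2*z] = 2*z - 2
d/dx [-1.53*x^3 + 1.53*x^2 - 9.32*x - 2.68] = -4.59*x^2 + 3.06*x - 9.32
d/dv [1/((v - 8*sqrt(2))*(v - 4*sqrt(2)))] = 2*(-v + 6*sqrt(2))/(v^4 - 24*sqrt(2)*v^3 + 416*v^2 - 1536*sqrt(2)*v + 4096)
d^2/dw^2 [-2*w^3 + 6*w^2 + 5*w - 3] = 12 - 12*w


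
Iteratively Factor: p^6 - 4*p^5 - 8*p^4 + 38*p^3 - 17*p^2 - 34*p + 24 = (p - 4)*(p^5 - 8*p^3 + 6*p^2 + 7*p - 6) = (p - 4)*(p + 1)*(p^4 - p^3 - 7*p^2 + 13*p - 6) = (p - 4)*(p - 2)*(p + 1)*(p^3 + p^2 - 5*p + 3) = (p - 4)*(p - 2)*(p + 1)*(p + 3)*(p^2 - 2*p + 1) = (p - 4)*(p - 2)*(p - 1)*(p + 1)*(p + 3)*(p - 1)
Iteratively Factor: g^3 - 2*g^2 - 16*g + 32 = (g - 4)*(g^2 + 2*g - 8) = (g - 4)*(g + 4)*(g - 2)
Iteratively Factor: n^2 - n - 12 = (n + 3)*(n - 4)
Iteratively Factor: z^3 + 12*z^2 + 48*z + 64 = (z + 4)*(z^2 + 8*z + 16) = (z + 4)^2*(z + 4)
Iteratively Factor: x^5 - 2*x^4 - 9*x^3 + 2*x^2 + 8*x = (x - 4)*(x^4 + 2*x^3 - x^2 - 2*x) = (x - 4)*(x - 1)*(x^3 + 3*x^2 + 2*x) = (x - 4)*(x - 1)*(x + 2)*(x^2 + x) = (x - 4)*(x - 1)*(x + 1)*(x + 2)*(x)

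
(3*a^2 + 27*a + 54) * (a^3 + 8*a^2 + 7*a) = 3*a^5 + 51*a^4 + 291*a^3 + 621*a^2 + 378*a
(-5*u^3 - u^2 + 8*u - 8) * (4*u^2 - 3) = -20*u^5 - 4*u^4 + 47*u^3 - 29*u^2 - 24*u + 24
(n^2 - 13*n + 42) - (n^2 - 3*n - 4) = 46 - 10*n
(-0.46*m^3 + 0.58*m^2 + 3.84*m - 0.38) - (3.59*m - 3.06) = -0.46*m^3 + 0.58*m^2 + 0.25*m + 2.68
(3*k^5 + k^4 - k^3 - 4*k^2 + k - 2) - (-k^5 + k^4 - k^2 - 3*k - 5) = 4*k^5 - k^3 - 3*k^2 + 4*k + 3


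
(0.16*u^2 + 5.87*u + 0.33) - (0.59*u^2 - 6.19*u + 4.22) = -0.43*u^2 + 12.06*u - 3.89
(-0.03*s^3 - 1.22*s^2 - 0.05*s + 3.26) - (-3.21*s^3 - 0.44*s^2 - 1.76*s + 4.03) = 3.18*s^3 - 0.78*s^2 + 1.71*s - 0.77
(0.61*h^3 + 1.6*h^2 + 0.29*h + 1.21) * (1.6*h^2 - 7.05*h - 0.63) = 0.976*h^5 - 1.7405*h^4 - 11.2003*h^3 - 1.1165*h^2 - 8.7132*h - 0.7623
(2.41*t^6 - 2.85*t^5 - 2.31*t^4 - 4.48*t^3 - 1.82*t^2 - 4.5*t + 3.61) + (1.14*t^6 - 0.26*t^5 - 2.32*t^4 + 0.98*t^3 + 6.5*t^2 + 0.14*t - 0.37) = 3.55*t^6 - 3.11*t^5 - 4.63*t^4 - 3.5*t^3 + 4.68*t^2 - 4.36*t + 3.24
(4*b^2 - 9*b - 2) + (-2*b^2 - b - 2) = 2*b^2 - 10*b - 4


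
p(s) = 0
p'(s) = 0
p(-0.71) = 0.00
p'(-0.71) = 0.00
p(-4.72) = 0.00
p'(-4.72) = 0.00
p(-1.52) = 0.00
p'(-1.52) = 0.00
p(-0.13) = 0.00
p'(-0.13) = 0.00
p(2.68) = 0.00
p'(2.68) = 0.00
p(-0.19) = 0.00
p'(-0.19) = 0.00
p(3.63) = 0.00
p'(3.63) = 0.00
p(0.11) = 0.00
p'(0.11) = 0.00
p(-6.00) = 0.00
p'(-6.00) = 0.00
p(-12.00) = 0.00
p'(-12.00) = 0.00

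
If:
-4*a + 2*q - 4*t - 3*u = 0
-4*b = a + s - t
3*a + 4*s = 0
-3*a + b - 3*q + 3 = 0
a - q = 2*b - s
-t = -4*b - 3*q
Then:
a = 18/19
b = 3/38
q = 3/38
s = -27/38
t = 21/38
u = -37/19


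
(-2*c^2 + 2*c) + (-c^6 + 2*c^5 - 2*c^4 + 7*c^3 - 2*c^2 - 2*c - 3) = -c^6 + 2*c^5 - 2*c^4 + 7*c^3 - 4*c^2 - 3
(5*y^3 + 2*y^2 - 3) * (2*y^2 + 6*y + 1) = 10*y^5 + 34*y^4 + 17*y^3 - 4*y^2 - 18*y - 3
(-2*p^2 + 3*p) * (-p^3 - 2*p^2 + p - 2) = 2*p^5 + p^4 - 8*p^3 + 7*p^2 - 6*p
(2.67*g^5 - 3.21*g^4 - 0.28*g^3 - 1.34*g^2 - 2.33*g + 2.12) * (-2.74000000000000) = -7.3158*g^5 + 8.7954*g^4 + 0.7672*g^3 + 3.6716*g^2 + 6.3842*g - 5.8088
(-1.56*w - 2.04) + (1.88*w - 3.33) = 0.32*w - 5.37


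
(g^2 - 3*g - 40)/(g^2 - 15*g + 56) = (g + 5)/(g - 7)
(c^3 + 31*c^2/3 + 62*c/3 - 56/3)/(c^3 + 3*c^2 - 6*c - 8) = (c^2 + 19*c/3 - 14/3)/(c^2 - c - 2)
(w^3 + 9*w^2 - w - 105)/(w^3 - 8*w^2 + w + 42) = (w^2 + 12*w + 35)/(w^2 - 5*w - 14)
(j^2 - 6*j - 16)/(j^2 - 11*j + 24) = (j + 2)/(j - 3)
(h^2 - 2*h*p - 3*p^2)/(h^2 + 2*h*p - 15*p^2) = (h + p)/(h + 5*p)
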